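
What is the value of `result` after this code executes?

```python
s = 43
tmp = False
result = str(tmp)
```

s = 43; tmp = False; result = 'False'

'False'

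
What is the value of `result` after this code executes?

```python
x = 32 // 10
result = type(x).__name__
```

x is int; result = 'int'

'int'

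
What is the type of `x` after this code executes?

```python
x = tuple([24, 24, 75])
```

tuple() constructor returns tuple

tuple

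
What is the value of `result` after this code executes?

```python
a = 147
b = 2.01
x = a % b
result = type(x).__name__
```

a is int; b is float; x is float; result = 'float'

'float'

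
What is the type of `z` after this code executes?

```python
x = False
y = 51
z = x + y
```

bool + int = int (bool is subclass of int)

int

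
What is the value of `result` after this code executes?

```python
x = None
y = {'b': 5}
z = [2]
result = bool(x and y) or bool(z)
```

x = None; y = {'b': 5}; z = [2]; result = True

True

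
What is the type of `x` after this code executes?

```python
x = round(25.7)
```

round() with no decimal places returns int

int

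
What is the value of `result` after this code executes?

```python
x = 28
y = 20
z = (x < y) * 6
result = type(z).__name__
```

x is int; y is int; z is int; result = 'int'

'int'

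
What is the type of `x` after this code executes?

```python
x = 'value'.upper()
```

str.upper() returns str

str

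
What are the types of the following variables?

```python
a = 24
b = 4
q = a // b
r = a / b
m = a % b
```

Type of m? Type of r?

% of ints returns int; / returns float

int, float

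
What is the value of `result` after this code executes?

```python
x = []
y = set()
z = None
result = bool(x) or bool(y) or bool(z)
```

x = []; y = set(); z = None; result = False

False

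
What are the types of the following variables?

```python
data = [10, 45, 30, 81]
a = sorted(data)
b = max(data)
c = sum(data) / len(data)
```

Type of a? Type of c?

sorted() returns list; int / int = float

list, float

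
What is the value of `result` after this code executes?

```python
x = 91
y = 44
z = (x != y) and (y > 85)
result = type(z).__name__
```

x is int; y is int; z is bool; result = 'bool'

'bool'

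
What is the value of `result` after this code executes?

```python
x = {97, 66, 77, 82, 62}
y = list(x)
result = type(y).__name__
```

x is set; y is list; result = 'list'

'list'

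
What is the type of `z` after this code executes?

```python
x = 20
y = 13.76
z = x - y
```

int - float = float

float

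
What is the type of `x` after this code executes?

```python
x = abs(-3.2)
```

abs() of float returns float

float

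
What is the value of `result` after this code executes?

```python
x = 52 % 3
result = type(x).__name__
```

x is int; result = 'int'

'int'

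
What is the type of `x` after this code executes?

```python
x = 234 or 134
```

'or' returns first truthy value (int)

int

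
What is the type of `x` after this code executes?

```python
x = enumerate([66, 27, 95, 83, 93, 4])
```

enumerate() returns an enumerate object

enumerate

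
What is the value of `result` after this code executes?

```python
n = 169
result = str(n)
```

n = 169; result = '169'

'169'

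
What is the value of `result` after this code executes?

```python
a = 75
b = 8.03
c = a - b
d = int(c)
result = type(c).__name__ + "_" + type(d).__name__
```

a is int; b is float; c is float; d is int; result = 'float_int'

'float_int'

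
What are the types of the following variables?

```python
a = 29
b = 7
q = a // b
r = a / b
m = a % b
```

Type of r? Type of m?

/ returns float; % of ints returns int

float, int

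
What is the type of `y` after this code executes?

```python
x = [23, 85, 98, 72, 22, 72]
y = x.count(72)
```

list.count() returns int

int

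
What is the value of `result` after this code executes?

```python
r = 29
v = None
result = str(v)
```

r = 29; v = None; result = 'None'

'None'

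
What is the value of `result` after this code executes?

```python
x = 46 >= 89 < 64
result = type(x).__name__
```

x is bool; result = 'bool'

'bool'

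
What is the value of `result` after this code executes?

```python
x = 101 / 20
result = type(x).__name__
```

x is float; result = 'float'

'float'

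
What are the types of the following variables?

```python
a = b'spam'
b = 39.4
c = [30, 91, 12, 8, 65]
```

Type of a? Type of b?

a is assigned a bytes literal (b'...' prefix); b is assigned a number with a decimal point, so it is a float

bytes, float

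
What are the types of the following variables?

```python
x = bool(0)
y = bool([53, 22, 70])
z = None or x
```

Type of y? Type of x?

bool() returns bool; bool() returns bool

bool, bool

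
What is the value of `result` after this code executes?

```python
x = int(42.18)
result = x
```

x = 42; result = 42

42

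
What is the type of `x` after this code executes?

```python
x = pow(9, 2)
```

pow(int, int) returns int

int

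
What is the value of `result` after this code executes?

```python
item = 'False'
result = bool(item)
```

item = 'False'; result = True

True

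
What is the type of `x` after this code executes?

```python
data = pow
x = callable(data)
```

callable() returns bool

bool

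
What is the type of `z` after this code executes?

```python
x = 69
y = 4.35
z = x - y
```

int - float = float

float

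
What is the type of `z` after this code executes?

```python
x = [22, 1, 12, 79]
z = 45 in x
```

'in' operator returns bool

bool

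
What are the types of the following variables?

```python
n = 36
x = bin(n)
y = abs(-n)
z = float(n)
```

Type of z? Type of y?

float() returns float; abs() of int returns int

float, int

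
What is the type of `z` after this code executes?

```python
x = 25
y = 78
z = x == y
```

Equality comparison returns bool

bool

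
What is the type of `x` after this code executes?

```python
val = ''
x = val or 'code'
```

'or' returns first truthy value (str)

str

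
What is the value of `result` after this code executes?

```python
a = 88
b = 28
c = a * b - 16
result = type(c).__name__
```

a is int; b is int; c is int; result = 'int'

'int'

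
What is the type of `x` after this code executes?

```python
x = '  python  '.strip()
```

str.strip() returns str

str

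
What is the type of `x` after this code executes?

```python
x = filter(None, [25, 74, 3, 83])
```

filter() returns a filter object

filter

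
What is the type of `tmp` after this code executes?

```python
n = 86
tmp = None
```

None has type NoneType

NoneType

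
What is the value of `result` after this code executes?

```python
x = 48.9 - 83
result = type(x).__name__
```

x is float; result = 'float'

'float'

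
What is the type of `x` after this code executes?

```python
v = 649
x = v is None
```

'is' comparison returns bool

bool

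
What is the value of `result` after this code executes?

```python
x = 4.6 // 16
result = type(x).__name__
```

x is float; result = 'float'

'float'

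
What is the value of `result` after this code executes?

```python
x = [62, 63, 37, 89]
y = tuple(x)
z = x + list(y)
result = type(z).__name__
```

x is list; y is tuple; z is list; result = 'list'

'list'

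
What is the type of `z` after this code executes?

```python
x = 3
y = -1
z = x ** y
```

int ** negative = float

float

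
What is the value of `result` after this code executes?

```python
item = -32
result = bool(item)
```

item = -32; result = True

True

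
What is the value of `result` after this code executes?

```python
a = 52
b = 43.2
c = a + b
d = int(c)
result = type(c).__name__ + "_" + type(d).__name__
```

a is int; b is float; c is float; d is int; result = 'float_int'

'float_int'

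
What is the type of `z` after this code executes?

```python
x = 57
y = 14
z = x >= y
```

Comparison returns bool

bool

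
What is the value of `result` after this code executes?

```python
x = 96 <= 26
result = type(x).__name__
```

x is bool; result = 'bool'

'bool'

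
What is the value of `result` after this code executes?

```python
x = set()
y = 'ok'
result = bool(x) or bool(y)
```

x = set(); y = 'ok'; result = True

True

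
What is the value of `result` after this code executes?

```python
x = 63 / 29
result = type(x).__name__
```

x is float; result = 'float'

'float'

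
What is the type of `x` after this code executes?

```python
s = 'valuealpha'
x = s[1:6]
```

Slicing a str returns str

str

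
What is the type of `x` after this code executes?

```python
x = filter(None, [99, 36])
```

filter() returns a filter object

filter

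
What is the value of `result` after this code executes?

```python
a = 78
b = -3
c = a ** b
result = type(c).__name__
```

a is int; b is int; c is float; result = 'float'

'float'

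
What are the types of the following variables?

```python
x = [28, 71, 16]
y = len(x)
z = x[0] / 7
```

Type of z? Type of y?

int / int = float; len() returns int

float, int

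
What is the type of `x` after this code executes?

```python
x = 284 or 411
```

'or' returns first truthy value (int)

int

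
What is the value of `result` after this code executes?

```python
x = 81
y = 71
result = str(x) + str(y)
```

x = 81; y = 71; result = '8171'

'8171'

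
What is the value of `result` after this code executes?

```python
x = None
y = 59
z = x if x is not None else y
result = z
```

x = None; y = 59; z = 59; result = 59

59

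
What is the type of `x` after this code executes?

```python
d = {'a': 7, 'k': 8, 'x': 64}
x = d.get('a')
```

dict.get() returns value type when found

int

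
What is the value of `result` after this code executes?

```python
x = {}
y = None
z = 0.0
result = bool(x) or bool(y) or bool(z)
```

x = {}; y = None; z = 0.0; result = False

False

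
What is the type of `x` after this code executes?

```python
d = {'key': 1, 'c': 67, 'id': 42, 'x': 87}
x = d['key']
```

Accessing dict[str, int] with str key returns int

int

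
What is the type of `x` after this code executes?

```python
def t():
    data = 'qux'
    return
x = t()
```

Bare return returns None

NoneType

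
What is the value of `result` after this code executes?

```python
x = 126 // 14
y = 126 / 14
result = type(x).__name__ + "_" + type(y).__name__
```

x is int; y is float; result = 'int_float'

'int_float'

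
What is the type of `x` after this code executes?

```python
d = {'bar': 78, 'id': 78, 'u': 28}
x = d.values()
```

.values() returns dict_values view

dict_values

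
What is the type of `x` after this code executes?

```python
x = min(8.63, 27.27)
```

min() of floats returns float

float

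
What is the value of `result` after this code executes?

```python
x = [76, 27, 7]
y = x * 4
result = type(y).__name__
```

x is list; y is list; result = 'list'

'list'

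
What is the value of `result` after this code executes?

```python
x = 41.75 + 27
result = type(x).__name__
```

x is float; result = 'float'

'float'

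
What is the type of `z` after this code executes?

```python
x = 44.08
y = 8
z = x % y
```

float % int = float

float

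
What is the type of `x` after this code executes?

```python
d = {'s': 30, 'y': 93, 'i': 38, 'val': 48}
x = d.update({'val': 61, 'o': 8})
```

dict.update() returns None

NoneType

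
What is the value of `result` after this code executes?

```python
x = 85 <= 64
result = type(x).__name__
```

x is bool; result = 'bool'

'bool'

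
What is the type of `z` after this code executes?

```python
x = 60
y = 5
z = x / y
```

int / int = float

float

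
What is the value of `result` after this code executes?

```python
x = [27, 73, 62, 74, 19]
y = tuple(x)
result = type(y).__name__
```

x is list; y is tuple; result = 'tuple'

'tuple'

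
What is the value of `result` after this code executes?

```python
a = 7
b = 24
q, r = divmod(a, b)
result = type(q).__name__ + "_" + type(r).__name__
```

a is int; b is int; q is int; r is int; result = 'int_int'

'int_int'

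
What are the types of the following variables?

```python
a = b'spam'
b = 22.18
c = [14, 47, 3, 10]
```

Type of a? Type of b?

a is assigned a bytes literal (b'...' prefix); b is assigned a number with a decimal point, so it is a float

bytes, float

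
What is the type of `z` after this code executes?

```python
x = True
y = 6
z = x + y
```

bool + int = int (bool is subclass of int)

int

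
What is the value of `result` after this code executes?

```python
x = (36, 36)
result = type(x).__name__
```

x is tuple; result = 'tuple'

'tuple'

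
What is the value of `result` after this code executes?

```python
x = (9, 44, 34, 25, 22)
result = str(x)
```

x = (9, 44, 34, 25, 22); result = '(9, 44, 34, 25, 22)'

'(9, 44, 34, 25, 22)'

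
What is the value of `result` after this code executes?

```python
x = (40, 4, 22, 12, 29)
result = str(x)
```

x = (40, 4, 22, 12, 29); result = '(40, 4, 22, 12, 29)'

'(40, 4, 22, 12, 29)'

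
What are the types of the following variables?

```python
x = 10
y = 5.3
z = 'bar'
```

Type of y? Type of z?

y is assigned a number with a decimal point, so it is a float; z is assigned a quoted string literal, so it is a str

float, str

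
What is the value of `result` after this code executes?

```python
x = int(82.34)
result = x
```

x = 82; result = 82

82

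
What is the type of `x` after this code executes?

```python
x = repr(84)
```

repr() returns str

str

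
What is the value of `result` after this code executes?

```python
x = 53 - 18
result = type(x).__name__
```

x is int; result = 'int'

'int'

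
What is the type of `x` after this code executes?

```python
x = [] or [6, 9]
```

'or' returns first truthy value (list)

list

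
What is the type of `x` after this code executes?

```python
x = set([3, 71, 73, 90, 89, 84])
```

set() constructor returns set

set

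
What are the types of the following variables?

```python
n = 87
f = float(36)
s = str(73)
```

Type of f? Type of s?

f is assigned the result of calling float(), which returns a float; s is assigned the result of calling str(), which returns a str

float, str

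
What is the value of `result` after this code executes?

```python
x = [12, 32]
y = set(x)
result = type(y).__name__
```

x is list; y is set; result = 'set'

'set'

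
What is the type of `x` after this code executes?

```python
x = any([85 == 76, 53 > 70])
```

any() returns bool

bool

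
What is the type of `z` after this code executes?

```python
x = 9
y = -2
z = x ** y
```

int ** negative = float

float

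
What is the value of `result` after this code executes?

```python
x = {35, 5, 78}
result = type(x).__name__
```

x is set; result = 'set'

'set'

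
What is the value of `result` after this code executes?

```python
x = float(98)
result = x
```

x = 98.0; result = 98.0

98.0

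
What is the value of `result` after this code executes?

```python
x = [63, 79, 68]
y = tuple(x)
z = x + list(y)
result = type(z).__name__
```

x is list; y is tuple; z is list; result = 'list'

'list'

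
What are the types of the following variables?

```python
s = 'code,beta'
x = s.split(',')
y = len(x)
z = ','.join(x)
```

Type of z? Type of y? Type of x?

str.join() returns str; len() returns int; str.split() returns list

str, int, list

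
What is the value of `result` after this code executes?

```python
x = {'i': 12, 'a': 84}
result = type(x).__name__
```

x is dict; result = 'dict'

'dict'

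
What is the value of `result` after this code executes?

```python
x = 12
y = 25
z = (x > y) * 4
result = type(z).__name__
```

x is int; y is int; z is int; result = 'int'

'int'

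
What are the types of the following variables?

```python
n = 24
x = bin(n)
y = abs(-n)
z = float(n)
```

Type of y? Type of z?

abs() of int returns int; float() returns float

int, float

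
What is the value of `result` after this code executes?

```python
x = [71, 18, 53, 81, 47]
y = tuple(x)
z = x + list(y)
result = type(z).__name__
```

x is list; y is tuple; z is list; result = 'list'

'list'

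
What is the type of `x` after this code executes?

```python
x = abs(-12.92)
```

abs() of float returns float

float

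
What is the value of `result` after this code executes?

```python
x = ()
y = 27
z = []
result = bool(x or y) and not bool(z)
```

x = (); y = 27; z = []; result = True

True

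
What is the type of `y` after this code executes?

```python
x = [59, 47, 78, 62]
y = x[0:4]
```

Slicing a list returns a list

list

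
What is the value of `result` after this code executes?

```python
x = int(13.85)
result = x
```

x = 13; result = 13

13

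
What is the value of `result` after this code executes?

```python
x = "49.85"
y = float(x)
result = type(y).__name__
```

x is str; y is float; result = 'float'

'float'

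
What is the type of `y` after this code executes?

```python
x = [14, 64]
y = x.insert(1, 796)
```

list.insert() returns None

NoneType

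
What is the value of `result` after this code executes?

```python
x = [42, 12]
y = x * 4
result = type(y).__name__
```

x is list; y is list; result = 'list'

'list'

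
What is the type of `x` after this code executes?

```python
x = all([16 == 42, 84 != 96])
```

all() returns bool

bool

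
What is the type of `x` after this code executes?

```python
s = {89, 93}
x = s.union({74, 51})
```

set.union() returns a new set

set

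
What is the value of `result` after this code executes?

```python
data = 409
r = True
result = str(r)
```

data = 409; r = True; result = 'True'

'True'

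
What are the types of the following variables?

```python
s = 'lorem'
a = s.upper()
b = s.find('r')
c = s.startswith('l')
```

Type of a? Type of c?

upper() returns str; startswith() returns bool

str, bool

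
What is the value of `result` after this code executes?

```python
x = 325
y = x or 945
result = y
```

x = 325; y = 325; result = 325

325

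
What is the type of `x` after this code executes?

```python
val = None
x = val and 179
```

'and' returns first falsy value (None)

NoneType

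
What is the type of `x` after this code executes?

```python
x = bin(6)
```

bin() returns str representation

str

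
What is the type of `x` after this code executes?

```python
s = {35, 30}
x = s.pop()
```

Popping from set[int] returns int

int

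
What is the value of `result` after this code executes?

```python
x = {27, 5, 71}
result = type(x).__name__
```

x is set; result = 'set'

'set'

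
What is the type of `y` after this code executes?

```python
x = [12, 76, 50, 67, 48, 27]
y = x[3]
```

Indexing list[int] returns int

int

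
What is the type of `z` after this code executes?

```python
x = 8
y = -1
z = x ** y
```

int ** negative = float

float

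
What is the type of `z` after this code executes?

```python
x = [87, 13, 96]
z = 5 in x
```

'in' operator returns bool

bool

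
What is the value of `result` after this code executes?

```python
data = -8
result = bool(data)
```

data = -8; result = True

True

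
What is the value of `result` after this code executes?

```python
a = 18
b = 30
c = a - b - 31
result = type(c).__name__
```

a is int; b is int; c is int; result = 'int'

'int'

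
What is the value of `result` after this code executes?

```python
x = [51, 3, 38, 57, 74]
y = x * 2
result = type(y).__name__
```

x is list; y is list; result = 'list'

'list'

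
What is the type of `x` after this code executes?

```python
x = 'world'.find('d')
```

str.find() returns int index

int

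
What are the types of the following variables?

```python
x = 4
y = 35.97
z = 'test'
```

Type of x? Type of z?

x is assigned a bare integer (no decimal point), so it is an int; z is assigned a quoted string literal, so it is a str

int, str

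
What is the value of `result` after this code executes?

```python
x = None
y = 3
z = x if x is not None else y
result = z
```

x = None; y = 3; z = 3; result = 3

3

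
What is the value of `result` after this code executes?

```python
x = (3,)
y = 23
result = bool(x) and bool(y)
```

x = (3,); y = 23; result = True

True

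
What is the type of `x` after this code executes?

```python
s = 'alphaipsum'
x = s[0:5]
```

Slicing a str returns str

str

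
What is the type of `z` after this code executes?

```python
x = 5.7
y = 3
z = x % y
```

float % int = float

float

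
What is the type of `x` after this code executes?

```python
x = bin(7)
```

bin() returns str representation

str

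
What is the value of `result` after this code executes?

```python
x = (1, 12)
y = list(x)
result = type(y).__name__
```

x is tuple; y is list; result = 'list'

'list'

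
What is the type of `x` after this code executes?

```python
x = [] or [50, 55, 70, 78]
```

'or' returns first truthy value (list)

list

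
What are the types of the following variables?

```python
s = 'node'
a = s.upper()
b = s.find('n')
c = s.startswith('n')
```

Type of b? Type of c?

find() returns int; startswith() returns bool

int, bool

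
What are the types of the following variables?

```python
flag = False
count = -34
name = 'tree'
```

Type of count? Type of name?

count is assigned a bare integer (no decimal point), so it is an int; name is assigned a quoted string literal, so it is a str

int, str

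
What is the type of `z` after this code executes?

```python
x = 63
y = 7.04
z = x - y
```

int - float = float

float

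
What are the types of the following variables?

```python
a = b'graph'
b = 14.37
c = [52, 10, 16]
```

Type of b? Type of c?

b is assigned a number with a decimal point, so it is a float; c is assigned a list literal (square brackets)

float, list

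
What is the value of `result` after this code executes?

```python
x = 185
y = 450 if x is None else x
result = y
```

x = 185; y = 185; result = 185

185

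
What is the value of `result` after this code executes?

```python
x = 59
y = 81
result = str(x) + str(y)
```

x = 59; y = 81; result = '5981'

'5981'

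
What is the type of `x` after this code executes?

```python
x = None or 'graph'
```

'or' with None returns the other truthy value (str)

str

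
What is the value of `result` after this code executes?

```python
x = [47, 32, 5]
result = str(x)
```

x = [47, 32, 5]; result = '[47, 32, 5]'

'[47, 32, 5]'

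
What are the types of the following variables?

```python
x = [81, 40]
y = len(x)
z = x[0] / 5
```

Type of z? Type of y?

int / int = float; len() returns int

float, int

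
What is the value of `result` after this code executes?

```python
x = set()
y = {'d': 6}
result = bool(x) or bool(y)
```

x = set(); y = {'d': 6}; result = True

True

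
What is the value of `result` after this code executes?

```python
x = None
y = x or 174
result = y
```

x = None; y = 174; result = 174

174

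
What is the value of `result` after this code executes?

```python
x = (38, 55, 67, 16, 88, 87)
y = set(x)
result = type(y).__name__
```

x is tuple; y is set; result = 'set'

'set'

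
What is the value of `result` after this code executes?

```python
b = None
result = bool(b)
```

b = None; result = False

False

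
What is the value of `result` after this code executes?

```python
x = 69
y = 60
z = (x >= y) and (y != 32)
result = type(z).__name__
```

x is int; y is int; z is bool; result = 'bool'

'bool'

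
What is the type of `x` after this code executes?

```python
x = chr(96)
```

chr() returns str (single char)

str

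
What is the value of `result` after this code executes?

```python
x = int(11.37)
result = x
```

x = 11; result = 11

11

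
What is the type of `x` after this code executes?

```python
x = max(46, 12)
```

max() of ints returns int

int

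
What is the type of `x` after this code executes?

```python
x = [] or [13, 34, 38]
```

'or' returns first truthy value (list)

list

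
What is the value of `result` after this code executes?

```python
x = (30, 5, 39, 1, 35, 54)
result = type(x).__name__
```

x is tuple; result = 'tuple'

'tuple'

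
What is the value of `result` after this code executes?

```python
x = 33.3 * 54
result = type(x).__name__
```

x is float; result = 'float'

'float'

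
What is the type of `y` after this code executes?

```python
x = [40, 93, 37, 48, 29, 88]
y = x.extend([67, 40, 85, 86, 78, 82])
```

list.extend() returns None

NoneType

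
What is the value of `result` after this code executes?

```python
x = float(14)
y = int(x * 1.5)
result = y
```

x = 14.0; y = 21; result = 21

21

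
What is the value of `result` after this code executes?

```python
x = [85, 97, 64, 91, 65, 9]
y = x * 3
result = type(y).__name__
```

x is list; y is list; result = 'list'

'list'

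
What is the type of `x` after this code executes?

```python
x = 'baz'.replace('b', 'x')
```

str.replace() returns str

str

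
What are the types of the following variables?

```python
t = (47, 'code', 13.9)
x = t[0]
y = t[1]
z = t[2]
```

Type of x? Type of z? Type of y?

tuple[0] is int; tuple[2] is float; tuple[1] is str

int, float, str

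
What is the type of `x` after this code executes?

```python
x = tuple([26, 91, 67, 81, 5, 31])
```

tuple() constructor returns tuple

tuple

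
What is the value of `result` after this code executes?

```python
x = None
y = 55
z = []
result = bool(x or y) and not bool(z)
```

x = None; y = 55; z = []; result = True

True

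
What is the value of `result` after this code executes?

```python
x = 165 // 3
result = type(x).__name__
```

x is int; result = 'int'

'int'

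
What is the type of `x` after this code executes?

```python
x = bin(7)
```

bin() returns str representation

str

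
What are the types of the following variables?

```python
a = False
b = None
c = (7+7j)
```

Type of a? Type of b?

a is assigned the constant False, which has type bool; b is assigned None, whose type is NoneType

bool, NoneType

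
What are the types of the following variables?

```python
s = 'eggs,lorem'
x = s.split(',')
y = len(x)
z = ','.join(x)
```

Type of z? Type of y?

str.join() returns str; len() returns int

str, int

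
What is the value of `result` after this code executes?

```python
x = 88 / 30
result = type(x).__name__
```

x is float; result = 'float'

'float'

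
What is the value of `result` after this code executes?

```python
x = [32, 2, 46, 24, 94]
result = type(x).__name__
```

x is list; result = 'list'

'list'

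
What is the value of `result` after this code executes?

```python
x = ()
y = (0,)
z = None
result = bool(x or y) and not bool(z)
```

x = (); y = (0,); z = None; result = True

True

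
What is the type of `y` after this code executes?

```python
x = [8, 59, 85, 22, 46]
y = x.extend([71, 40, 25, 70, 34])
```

list.extend() returns None

NoneType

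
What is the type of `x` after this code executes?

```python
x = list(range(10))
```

list(range()) returns list

list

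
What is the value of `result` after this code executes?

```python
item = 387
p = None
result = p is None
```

item = 387; p = None; result = True

True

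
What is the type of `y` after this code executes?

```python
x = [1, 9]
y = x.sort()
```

list.sort() returns None (mutates in place)

NoneType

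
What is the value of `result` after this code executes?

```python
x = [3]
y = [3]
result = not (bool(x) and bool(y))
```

x = [3]; y = [3]; result = False

False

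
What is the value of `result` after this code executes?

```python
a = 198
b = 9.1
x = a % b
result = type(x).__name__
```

a is int; b is float; x is float; result = 'float'

'float'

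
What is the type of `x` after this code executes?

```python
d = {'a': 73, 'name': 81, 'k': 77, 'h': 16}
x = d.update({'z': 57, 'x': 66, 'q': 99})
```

dict.update() returns None

NoneType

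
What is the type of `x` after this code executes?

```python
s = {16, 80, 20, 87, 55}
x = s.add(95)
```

set.add() returns None (mutates in place)

NoneType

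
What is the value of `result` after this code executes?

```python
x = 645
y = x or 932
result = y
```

x = 645; y = 645; result = 645

645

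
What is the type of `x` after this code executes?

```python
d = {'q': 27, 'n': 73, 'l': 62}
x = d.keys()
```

.keys() returns dict_keys view

dict_keys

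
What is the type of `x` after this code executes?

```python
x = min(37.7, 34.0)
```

min() of floats returns float

float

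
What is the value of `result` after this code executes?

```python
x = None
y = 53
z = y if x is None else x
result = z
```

x = None; y = 53; z = 53; result = 53

53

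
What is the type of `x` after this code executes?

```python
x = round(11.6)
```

round() with no decimal places returns int

int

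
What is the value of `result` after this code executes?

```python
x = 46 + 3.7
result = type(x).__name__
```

x is float; result = 'float'

'float'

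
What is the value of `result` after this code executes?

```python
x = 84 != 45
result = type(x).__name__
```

x is bool; result = 'bool'

'bool'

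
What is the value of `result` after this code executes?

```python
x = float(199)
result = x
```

x = 199.0; result = 199.0

199.0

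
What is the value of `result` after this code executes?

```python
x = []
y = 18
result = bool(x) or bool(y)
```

x = []; y = 18; result = True

True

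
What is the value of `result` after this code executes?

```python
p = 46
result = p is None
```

p = 46; result = False

False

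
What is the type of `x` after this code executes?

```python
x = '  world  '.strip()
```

str.strip() returns str

str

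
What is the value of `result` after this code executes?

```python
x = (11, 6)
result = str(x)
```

x = (11, 6); result = '(11, 6)'

'(11, 6)'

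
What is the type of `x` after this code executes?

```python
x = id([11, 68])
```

id() returns int

int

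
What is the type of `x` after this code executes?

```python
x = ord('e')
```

ord() returns int (code point)

int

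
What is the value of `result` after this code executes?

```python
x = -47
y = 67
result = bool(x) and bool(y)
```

x = -47; y = 67; result = True

True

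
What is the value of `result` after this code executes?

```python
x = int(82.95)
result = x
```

x = 82; result = 82

82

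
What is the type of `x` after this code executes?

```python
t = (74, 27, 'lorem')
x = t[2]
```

Index 2 of tuple is a str literal

str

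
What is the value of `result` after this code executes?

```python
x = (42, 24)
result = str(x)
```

x = (42, 24); result = '(42, 24)'

'(42, 24)'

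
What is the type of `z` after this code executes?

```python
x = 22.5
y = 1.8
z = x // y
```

float // float = float

float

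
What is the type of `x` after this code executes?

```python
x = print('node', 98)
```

print() returns None

NoneType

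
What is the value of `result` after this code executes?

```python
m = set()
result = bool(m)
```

m = set(); result = False

False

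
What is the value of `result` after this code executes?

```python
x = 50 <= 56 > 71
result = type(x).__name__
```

x is bool; result = 'bool'

'bool'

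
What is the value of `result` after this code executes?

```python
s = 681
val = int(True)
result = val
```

s = 681; val = 1; result = 1

1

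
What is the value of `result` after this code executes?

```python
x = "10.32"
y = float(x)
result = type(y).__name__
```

x is str; y is float; result = 'float'

'float'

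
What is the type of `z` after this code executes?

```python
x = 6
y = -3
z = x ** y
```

int ** negative = float

float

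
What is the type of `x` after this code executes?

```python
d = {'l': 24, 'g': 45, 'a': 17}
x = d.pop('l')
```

dict.pop() returns the value

int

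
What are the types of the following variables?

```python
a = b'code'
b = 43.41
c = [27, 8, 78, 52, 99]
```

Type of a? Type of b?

a is assigned a bytes literal (b'...' prefix); b is assigned a number with a decimal point, so it is a float

bytes, float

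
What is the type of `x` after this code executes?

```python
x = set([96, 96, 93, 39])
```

set() constructor returns set

set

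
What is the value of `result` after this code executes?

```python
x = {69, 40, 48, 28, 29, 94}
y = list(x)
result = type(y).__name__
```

x is set; y is list; result = 'list'

'list'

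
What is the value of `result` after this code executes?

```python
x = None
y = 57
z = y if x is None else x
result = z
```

x = None; y = 57; z = 57; result = 57

57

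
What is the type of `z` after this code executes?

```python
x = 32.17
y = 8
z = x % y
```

float % int = float

float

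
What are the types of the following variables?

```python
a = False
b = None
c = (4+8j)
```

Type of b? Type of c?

b is assigned None, whose type is NoneType; c is assigned (4+8j), an int plus an imaginary literal (j suffix), which evaluates to complex

NoneType, complex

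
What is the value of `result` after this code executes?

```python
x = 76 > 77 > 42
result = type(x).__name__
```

x is bool; result = 'bool'

'bool'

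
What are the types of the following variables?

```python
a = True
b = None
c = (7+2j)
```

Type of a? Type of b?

a is assigned the constant True, which has type bool; b is assigned None, whose type is NoneType

bool, NoneType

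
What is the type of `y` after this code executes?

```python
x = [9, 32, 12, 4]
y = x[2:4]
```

Slicing a list returns a list

list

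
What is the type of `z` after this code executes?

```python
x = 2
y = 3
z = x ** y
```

positive int ** positive int = int

int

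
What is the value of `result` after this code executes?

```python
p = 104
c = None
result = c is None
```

p = 104; c = None; result = True

True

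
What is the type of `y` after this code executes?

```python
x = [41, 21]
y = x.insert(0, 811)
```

list.insert() returns None

NoneType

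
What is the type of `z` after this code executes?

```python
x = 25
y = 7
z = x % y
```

int % int = int

int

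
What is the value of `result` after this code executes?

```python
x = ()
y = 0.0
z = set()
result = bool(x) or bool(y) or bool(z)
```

x = (); y = 0.0; z = set(); result = False

False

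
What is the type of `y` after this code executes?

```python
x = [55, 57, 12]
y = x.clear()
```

list.clear() returns None

NoneType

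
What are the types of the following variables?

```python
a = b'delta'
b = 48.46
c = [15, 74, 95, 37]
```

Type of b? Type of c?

b is assigned a number with a decimal point, so it is a float; c is assigned a list literal (square brackets)

float, list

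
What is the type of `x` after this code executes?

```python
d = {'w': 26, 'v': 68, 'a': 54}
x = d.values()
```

.values() returns dict_values view

dict_values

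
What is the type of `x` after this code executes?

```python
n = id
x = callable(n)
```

callable() returns bool

bool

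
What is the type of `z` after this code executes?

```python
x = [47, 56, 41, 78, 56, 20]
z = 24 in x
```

'in' operator returns bool

bool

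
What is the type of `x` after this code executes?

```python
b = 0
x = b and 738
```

'and' returns first falsy value (0 is int)

int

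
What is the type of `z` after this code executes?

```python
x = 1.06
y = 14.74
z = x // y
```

float // float = float

float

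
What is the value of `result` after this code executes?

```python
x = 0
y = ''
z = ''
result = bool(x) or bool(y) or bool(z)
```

x = 0; y = ''; z = ''; result = False

False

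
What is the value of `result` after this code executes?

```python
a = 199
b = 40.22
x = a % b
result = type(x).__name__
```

a is int; b is float; x is float; result = 'float'

'float'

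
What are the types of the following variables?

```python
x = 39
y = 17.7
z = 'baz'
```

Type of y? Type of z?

y is assigned a number with a decimal point, so it is a float; z is assigned a quoted string literal, so it is a str

float, str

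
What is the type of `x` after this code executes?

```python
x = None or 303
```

'or' with None returns the other truthy value

int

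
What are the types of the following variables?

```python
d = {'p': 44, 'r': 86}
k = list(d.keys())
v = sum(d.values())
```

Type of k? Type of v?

list() converts to list; sum of ints is int

list, int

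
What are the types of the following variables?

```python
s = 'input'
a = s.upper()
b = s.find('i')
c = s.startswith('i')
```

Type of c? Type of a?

startswith() returns bool; upper() returns str

bool, str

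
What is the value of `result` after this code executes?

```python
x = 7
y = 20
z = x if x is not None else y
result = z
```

x = 7; y = 20; z = 7; result = 7

7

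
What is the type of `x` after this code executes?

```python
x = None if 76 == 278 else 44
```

76 == 278 is False, so the else branch is taken

int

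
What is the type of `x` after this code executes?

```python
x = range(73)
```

range() returns a range object

range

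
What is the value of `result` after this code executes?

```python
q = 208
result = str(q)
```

q = 208; result = '208'

'208'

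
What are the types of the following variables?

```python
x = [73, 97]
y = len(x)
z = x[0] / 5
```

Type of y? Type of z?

len() returns int; int / int = float

int, float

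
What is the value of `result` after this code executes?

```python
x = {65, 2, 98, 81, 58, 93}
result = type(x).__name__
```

x is set; result = 'set'

'set'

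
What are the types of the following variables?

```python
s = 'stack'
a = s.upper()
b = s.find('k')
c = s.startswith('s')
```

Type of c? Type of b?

startswith() returns bool; find() returns int

bool, int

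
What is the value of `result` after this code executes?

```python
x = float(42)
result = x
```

x = 42.0; result = 42.0

42.0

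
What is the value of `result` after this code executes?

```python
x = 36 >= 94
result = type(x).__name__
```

x is bool; result = 'bool'

'bool'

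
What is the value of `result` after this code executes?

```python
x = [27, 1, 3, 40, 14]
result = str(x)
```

x = [27, 1, 3, 40, 14]; result = '[27, 1, 3, 40, 14]'

'[27, 1, 3, 40, 14]'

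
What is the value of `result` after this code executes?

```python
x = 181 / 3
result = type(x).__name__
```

x is float; result = 'float'

'float'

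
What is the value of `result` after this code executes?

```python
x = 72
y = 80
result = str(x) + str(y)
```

x = 72; y = 80; result = '7280'

'7280'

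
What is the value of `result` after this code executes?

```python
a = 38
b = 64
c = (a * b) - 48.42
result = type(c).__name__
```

a is int; b is int; c is float; result = 'float'

'float'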